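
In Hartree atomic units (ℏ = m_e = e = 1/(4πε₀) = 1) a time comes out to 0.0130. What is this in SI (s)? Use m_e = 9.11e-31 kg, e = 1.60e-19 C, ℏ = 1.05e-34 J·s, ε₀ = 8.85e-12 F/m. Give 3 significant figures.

One atomic unit of time: τ_au = (4πε₀)²ℏ³/(m_e e⁴) = 2.40e-17 s.
0.0130 × 2.40e-17 s = 3.12e-19 s

3.12e-19 s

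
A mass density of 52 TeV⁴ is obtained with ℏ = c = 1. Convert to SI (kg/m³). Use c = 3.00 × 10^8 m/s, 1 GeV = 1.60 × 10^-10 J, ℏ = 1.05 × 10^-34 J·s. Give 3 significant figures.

Mass density is [E]/(c²[L]³) = [E]⁴/(ℏ³c⁵).
1 GeV⁴ → 1/(ℏ³c⁵) × (1 GeV in J)⁴ = 2.33 × 10^20 kg/m³.
Convert the energy scale: 52 TeV⁴ = 5.20 × 10^13 GeV⁴.
Result: 5.20 × 10^13 × 2.33 × 10^20 = 1.21 × 10^34 kg/m³.

1.21 × 10^34 kg/m³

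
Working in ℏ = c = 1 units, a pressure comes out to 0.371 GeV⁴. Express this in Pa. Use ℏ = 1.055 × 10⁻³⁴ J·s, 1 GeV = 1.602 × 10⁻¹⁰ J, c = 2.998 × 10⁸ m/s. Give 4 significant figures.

7.723 × 10³⁶ Pa

Pressure is [E]/[L]³ = [E]⁴/(ℏc)³.
1 GeV⁴ → 1/(ℏc)³ × (1 GeV in J)⁴ = 2.082 × 10³⁷ Pa.
Result: 0.371 × 2.082 × 10³⁷ = 7.723 × 10³⁶ Pa.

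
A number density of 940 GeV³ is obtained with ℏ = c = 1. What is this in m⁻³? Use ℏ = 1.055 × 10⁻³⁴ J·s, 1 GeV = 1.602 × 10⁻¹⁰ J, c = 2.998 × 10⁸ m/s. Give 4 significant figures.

Number density is [L]⁻³ = [E]³/(ℏc)³.
1 GeV³ → 1/(ℏc)³ × (1 GeV in J)³ = 1.299 × 10⁴⁷ m⁻³.
Result: 940 × 1.299 × 10⁴⁷ = 1.221 × 10⁵⁰ m⁻³.

1.221 × 10⁵⁰ m⁻³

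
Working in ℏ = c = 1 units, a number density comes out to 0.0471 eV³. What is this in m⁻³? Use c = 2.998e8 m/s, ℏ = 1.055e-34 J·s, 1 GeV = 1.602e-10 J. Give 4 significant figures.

Number density is [L]⁻³ = [E]³/(ℏc)³.
1 GeV³ → 1/(ℏc)³ × (1 GeV in J)³ = 1.299e47 m⁻³.
Convert the energy scale: 0.0471 eV³ = 4.71e-29 GeV³.
Result: 4.71e-29 × 1.299e47 = 6.120e18 m⁻³.

6.120e18 m⁻³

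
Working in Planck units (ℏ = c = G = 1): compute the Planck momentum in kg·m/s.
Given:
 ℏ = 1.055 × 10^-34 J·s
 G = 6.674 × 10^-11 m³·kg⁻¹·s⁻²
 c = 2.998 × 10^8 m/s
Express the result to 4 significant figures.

The unique combination of the constants set to 1 with dimensions of momentum is p_P = √(ℏc³/G).
  = √(42.60)
  = 6.527 kg·m/s

6.527 kg·m/s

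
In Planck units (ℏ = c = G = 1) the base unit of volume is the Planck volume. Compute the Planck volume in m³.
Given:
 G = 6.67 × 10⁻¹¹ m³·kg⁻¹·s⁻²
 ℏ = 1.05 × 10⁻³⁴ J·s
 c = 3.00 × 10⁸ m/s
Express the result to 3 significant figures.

4.18 × 10⁻¹⁰⁵ m³

V_P = (ℏG/c³)^(3/2)
  = √(1.75 × 10⁻²⁰⁹)
  = 4.18 × 10⁻¹⁰⁵ m³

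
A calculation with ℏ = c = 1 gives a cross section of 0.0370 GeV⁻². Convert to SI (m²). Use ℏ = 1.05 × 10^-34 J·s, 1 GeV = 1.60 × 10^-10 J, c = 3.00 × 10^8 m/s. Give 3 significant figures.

Area is [L]² = [E]⁻²·(ℏc)²; restore (ℏc)².
1 GeV⁻² → (ℏc)² × (1 GeV in J)⁻² = 3.88 × 10^-32 m².
Result: 0.0370 × 3.88 × 10^-32 = 1.43 × 10^-33 m².

1.43 × 10^-33 m²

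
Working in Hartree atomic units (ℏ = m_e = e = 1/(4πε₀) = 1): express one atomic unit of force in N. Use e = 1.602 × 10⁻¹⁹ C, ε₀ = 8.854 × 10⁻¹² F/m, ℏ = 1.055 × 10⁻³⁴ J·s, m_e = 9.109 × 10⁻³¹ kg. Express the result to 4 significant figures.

8.220 × 10⁻⁸ N

Dimensional analysis gives F_au = E_h/a₀ = m_e²e⁶/((4πε₀)³ℏ⁴).
E_h = 4.354 × 10⁻¹⁸ J
a₀ = 5.297 × 10⁻¹¹ m
E_h/a₀ = 8.220 × 10⁻⁸ N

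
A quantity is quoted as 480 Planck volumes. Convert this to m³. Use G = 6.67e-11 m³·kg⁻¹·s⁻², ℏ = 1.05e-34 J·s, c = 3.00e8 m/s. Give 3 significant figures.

2.01e-102 m³

One Planck volume: V_P = (ℏG/c³)^(3/2) = 4.18e-105 m³.
480 × 4.18e-105 m³ = 2.01e-102 m³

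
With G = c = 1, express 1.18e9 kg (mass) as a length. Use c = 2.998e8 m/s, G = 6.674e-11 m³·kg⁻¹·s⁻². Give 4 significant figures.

8.762e-19 m

In G = c = 1 units mass has dimensions of length; the conversion factor is G/c².
1.18e9 kg × (G/c²) = 8.762e-19 m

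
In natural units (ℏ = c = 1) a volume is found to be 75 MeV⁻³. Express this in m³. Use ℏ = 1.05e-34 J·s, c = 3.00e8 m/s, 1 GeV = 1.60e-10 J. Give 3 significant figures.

5.72e-37 m³

Volume is [L]³ = [E]⁻³·(ℏc)³.
1 GeV⁻³ → (ℏc)³ × (1 GeV in J)⁻³ = 7.63e-48 m³.
Convert the energy scale: 75 MeV⁻³ = 7.50e10 GeV⁻³.
Result: 7.50e10 × 7.63e-48 = 5.72e-37 m³.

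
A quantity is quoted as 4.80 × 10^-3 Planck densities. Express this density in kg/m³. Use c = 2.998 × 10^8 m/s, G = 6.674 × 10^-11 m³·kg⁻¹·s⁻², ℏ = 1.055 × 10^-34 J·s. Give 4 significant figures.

One Planck density: ρ_P = c⁵/(ℏG²) = 5.154 × 10^96 kg/m³.
4.80 × 10^-3 × 5.154 × 10^96 kg/m³ = 2.474 × 10^94 kg/m³

2.474 × 10^94 kg/m³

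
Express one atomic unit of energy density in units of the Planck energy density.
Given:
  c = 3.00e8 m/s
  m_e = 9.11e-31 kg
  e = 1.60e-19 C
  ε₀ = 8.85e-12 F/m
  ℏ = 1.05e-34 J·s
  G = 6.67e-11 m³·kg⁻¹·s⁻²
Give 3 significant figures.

atomic unit of energy density: u_au = E_h/a₀³ = m_e⁴e¹⁰/((4πε₀)⁵ℏ⁸) = 3.01e13 J/m³
Planck energy density: u_P = c⁷/(ℏG²) = 4.68e113 J/m³
ratio = 3.01e13 / 4.68e113 = 6.44e-101

6.44e-101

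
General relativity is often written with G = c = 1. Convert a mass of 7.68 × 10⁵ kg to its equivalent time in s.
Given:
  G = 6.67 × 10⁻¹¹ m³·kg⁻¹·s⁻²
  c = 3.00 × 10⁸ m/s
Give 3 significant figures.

1.90 × 10⁻³⁰ s

Mass → time via G/c³.
7.68 × 10⁵ kg × (G/c³) = 1.90 × 10⁻³⁰ s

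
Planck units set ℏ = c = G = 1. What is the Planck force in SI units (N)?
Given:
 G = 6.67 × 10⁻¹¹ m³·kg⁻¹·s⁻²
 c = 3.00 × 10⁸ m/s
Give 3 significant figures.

Dimensional analysis gives F_P = c⁴/G.
  = 8.10 × 10³³ / 6.67 × 10⁻¹¹
  = 1.21 × 10⁴⁴ N

1.21 × 10⁴⁴ N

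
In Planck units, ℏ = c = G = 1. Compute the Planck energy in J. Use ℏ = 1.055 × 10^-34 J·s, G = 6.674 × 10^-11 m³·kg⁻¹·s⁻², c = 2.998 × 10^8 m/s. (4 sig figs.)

1.957 × 10^9 J

The unique combination of the constants set to 1 with dimensions of energy is E_P = √(ℏc⁵/G).
  = √(3.828 × 10^18)
  = 1.957 × 10^9 J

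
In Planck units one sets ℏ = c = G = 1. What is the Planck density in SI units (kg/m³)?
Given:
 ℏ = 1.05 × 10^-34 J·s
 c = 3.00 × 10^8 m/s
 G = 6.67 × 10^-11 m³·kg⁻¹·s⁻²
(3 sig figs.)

ρ_P = c⁵/(ℏG²)
  = 2.43 × 10^42 / 4.67 × 10^-55
  = 5.20 × 10^96 kg/m³

5.20 × 10^96 kg/m³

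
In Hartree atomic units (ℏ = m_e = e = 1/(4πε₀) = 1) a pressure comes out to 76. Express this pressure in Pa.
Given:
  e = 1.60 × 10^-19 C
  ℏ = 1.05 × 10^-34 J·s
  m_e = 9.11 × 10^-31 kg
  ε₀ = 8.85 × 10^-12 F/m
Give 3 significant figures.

One atomic unit of pressure: P_au = E_h/a₀³ = m_e⁴e¹⁰/((4πε₀)⁵ℏ⁸) = 3.01 × 10^13 Pa.
76 × 3.01 × 10^13 Pa = 2.29 × 10^15 Pa

2.29 × 10^15 Pa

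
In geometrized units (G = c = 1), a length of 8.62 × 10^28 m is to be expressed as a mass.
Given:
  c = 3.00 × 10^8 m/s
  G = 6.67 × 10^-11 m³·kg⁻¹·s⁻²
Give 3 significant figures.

Length → mass via c²/G.
8.62 × 10^28 m × (c²/G) = 1.16 × 10^56 kg

1.16 × 10^56 kg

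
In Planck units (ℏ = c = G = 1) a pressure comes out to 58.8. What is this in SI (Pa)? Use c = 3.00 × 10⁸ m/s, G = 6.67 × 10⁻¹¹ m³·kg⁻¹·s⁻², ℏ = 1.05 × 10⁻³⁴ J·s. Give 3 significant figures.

One Planck pressure: p_P = c⁷/(ℏG²) = 4.68 × 10¹¹³ Pa.
58.8 × 4.68 × 10¹¹³ Pa = 2.75 × 10¹¹⁵ Pa

2.75 × 10¹¹⁵ Pa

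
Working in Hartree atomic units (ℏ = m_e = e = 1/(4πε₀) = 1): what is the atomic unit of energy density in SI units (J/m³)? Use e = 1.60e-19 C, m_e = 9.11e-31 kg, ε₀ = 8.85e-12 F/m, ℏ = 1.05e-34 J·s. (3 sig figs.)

The unique combination of the constants set to 1 with dimensions of energy density is u_au = E_h/a₀³ = m_e⁴e¹⁰/((4πε₀)⁵ℏ⁸).
E_h = 4.38e-18 J
a₀ = 5.26e-11 m
E_h/a₀³ = 3.01e13 J/m³

3.01e13 J/m³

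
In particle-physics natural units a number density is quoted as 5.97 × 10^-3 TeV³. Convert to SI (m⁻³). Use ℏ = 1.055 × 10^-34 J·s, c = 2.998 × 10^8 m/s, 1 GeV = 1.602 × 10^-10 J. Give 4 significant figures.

7.757 × 10^53 m⁻³

Number density is [L]⁻³ = [E]³/(ℏc)³.
1 GeV³ → 1/(ℏc)³ × (1 GeV in J)³ = 1.299 × 10^47 m⁻³.
Convert the energy scale: 5.97 × 10^-3 TeV³ = 5.97 × 10^6 GeV³.
Result: 5.97 × 10^6 × 1.299 × 10^47 = 7.757 × 10^53 m⁻³.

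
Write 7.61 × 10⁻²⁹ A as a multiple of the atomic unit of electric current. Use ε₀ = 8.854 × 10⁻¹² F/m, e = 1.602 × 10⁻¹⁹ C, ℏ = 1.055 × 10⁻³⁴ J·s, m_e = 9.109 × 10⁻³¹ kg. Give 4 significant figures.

1.151 × 10⁻²⁶

atomic unit of electric current: I_au = e E_h/ℏ = m_e e⁵/((4πε₀)²ℏ³) = 6.612 × 10⁻³ A.
7.61 × 10⁻²⁹ / 6.612 × 10⁻³ = 1.151 × 10⁻²⁶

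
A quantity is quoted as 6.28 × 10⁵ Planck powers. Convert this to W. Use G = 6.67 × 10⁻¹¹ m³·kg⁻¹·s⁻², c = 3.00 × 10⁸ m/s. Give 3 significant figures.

2.29 × 10⁵⁸ W

One Planck power: P_P = c⁵/G = 3.64 × 10⁵² W.
6.28 × 10⁵ × 3.64 × 10⁵² W = 2.29 × 10⁵⁸ W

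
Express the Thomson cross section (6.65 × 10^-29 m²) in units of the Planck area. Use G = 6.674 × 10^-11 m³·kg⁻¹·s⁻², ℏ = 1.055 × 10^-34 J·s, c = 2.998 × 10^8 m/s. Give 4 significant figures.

2.545 × 10^41

Planck area: A_P = ℏG/c³ = 2.613 × 10^-70 m².
6.65 × 10^-29 / 2.613 × 10^-70 = 2.545 × 10^41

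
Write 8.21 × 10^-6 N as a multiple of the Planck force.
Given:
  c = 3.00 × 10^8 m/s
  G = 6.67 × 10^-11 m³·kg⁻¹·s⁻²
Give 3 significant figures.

Planck force: F_P = c⁴/G = 1.21 × 10^44 N.
8.21 × 10^-6 / 1.21 × 10^44 = 6.76 × 10^-50

6.76 × 10^-50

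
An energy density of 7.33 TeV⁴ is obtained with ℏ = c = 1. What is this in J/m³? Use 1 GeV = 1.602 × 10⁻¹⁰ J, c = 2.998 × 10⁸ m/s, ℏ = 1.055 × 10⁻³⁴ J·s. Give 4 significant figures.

[E]/[L]³ = [E]⁴/(ℏc)³; restore (ℏc)⁻³.
1 GeV⁴ → 1/(ℏc)³ × (1 GeV in J)⁴ = 2.082 × 10³⁷ J/m³.
Convert the energy scale: 7.33 TeV⁴ = 7.33 × 10¹² GeV⁴.
Result: 7.33 × 10¹² × 2.082 × 10³⁷ = 1.526 × 10⁵⁰ J/m³.

1.526 × 10⁵⁰ J/m³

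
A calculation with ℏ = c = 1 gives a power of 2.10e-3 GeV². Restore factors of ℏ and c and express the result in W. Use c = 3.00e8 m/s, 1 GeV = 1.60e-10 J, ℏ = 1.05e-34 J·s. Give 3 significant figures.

Power is [E]/[T] = [E]²/ℏ.
1 GeV² → 1/ℏ × (1 GeV in J)² = 2.44e14 W.
Result: 2.10e-3 × 2.44e14 = 5.12e11 W.

5.12e11 W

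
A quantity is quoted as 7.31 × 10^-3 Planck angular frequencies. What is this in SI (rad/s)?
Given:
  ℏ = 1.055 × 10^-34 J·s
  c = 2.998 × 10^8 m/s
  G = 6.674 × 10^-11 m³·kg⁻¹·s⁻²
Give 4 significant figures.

1.356 × 10^41 rad/s

One Planck angular frequency: ω_P = √(c⁵/(ℏG)) = 1.855 × 10^43 rad/s.
7.31 × 10^-3 × 1.855 × 10^43 rad/s = 1.356 × 10^41 rad/s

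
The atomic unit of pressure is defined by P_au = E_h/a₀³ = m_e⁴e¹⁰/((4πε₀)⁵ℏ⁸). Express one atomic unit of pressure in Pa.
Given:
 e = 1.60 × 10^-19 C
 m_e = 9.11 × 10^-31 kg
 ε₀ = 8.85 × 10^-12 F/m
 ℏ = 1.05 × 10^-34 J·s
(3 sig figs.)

P_au = E_h/a₀³ = m_e⁴e¹⁰/((4πε₀)⁵ℏ⁸)
E_h = 4.38 × 10^-18 J
a₀ = 5.26 × 10^-11 m
E_h/a₀³ = 3.01 × 10^13 Pa

3.01 × 10^13 Pa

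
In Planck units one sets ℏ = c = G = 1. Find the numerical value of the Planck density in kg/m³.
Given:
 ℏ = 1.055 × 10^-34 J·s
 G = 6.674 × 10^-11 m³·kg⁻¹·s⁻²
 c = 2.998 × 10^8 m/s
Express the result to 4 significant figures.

5.154 × 10^96 kg/m³

ρ_P = c⁵/(ℏG²)
  = 2.422 × 10^42 / 4.699 × 10^-55
  = 5.154 × 10^96 kg/m³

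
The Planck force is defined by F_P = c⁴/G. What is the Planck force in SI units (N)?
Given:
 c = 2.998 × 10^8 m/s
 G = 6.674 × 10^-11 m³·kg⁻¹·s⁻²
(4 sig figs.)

1.210 × 10^44 N

F_P = c⁴/G
  = 8.078 × 10^33 / 6.674 × 10^-11
  = 1.210 × 10^44 N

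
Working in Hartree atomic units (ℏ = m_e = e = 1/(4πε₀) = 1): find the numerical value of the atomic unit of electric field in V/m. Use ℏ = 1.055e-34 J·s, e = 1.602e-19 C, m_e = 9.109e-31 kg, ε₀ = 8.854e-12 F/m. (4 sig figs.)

5.131e11 V/m

From ℏ = m_e = e = 1/(4πε₀) = 1 the electric field scale is E_au = E_h/(e a₀) = m_e²e⁵/((4πε₀)³ℏ⁴).
E_h = 4.354e-18 J
a₀ = 5.297e-11 m
E_h/(e·a₀) = 5.131e11 V/m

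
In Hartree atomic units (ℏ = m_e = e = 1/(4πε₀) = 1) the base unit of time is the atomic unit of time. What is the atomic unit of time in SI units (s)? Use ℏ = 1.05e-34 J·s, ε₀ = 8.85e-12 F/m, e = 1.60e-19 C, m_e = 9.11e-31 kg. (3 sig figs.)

2.40e-17 s

τ_au = (4πε₀)²ℏ³/(m_e e⁴)
E_h = 4.38e-18 J
ℏ/E_h = 2.40e-17 s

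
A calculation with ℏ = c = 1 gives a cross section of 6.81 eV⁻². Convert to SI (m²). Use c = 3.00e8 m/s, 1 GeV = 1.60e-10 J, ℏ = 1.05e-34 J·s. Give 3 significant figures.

2.64e-13 m²

Area is [L]² = [E]⁻²·(ℏc)²; restore (ℏc)².
1 GeV⁻² → (ℏc)² × (1 GeV in J)⁻² = 3.88e-32 m².
Convert the energy scale: 6.81 eV⁻² = 6.81e18 GeV⁻².
Result: 6.81e18 × 3.88e-32 = 2.64e-13 m².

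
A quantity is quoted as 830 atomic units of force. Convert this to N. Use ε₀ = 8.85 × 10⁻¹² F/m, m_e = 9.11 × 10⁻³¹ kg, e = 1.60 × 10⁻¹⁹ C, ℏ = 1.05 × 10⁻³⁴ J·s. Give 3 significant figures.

6.91 × 10⁻⁵ N

One atomic unit of force: F_au = E_h/a₀ = m_e²e⁶/((4πε₀)³ℏ⁴) = 8.33 × 10⁻⁸ N.
830 × 8.33 × 10⁻⁸ N = 6.91 × 10⁻⁵ N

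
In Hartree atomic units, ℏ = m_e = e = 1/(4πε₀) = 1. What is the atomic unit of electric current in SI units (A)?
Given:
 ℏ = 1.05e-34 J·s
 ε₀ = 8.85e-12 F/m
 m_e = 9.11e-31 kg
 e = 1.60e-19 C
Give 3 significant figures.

The unique combination of the constants set to 1 with dimensions of current is I_au = e E_h/ℏ = m_e e⁵/((4πε₀)²ℏ³).
E_h = 4.38e-18 J
e·E_h/ℏ = 6.67e-3 A

6.67e-3 A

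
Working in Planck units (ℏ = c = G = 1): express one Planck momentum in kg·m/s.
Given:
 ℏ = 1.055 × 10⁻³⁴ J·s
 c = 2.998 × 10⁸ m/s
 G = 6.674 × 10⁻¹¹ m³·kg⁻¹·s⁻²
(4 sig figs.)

From ℏ = c = G = 1 the momentum scale is p_P = √(ℏc³/G).
  = √(42.60)
  = 6.527 kg·m/s

6.527 kg·m/s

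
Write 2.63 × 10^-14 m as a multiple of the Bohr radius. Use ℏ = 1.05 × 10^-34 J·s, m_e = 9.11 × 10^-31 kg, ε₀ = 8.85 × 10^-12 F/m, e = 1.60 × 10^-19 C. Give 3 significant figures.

Bohr radius: a₀ = 4πε₀ℏ²/(m_e e²) = 5.26 × 10^-11 m.
2.63 × 10^-14 / 5.26 × 10^-11 = 5.00 × 10^-4

5.00 × 10^-4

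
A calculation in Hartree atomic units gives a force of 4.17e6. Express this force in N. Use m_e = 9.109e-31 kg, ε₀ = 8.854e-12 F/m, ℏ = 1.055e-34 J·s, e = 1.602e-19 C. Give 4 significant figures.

One atomic unit of force: F_au = E_h/a₀ = m_e²e⁶/((4πε₀)³ℏ⁴) = 8.220e-8 N.
4.17e6 × 8.220e-8 N = 0.3428 N

0.3428 N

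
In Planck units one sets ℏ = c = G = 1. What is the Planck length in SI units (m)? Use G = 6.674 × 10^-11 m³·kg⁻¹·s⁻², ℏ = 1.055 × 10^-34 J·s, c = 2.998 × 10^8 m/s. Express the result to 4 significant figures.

ℓ_P = √(ℏG/c³)
  = √(2.613 × 10^-70)
  = 1.616 × 10^-35 m

1.616 × 10^-35 m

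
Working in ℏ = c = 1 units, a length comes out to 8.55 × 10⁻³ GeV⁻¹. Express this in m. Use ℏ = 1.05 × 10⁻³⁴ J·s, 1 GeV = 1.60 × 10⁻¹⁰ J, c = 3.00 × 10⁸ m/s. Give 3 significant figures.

A length is [E]⁻¹ in ℏ=c=1; restore one factor of ℏc.
1 GeV⁻¹ → ℏc × (1 GeV in J)⁻¹ = 1.97 × 10⁻¹⁶ m.
Result: 8.55 × 10⁻³ × 1.97 × 10⁻¹⁶ = 1.68 × 10⁻¹⁸ m.

1.68 × 10⁻¹⁸ m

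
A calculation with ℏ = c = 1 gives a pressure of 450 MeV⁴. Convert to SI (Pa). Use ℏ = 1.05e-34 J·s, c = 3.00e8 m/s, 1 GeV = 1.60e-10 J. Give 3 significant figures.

9.44e27 Pa

Pressure is [E]/[L]³ = [E]⁴/(ℏc)³.
1 GeV⁴ → 1/(ℏc)³ × (1 GeV in J)⁴ = 2.10e37 Pa.
Convert the energy scale: 450 MeV⁴ = 4.50e-10 GeV⁴.
Result: 4.50e-10 × 2.10e37 = 9.44e27 Pa.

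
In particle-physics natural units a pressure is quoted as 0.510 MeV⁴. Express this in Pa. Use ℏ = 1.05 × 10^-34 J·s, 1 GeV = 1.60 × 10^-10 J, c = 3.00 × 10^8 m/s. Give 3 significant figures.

1.07 × 10^25 Pa

Pressure is [E]/[L]³ = [E]⁴/(ℏc)³.
1 GeV⁴ → 1/(ℏc)³ × (1 GeV in J)⁴ = 2.10 × 10^37 Pa.
Convert the energy scale: 0.510 MeV⁴ = 5.10 × 10^-13 GeV⁴.
Result: 5.10 × 10^-13 × 2.10 × 10^37 = 1.07 × 10^25 Pa.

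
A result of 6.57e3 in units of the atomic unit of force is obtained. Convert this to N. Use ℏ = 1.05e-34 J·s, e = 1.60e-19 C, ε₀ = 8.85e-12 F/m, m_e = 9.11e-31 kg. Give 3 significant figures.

5.47e-4 N

One atomic unit of force: F_au = E_h/a₀ = m_e²e⁶/((4πε₀)³ℏ⁴) = 8.33e-8 N.
6.57e3 × 8.33e-8 N = 5.47e-4 N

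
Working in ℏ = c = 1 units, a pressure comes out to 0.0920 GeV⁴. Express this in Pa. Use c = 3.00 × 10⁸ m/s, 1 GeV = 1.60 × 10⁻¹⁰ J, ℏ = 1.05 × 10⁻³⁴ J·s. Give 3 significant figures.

Pressure is [E]/[L]³ = [E]⁴/(ℏc)³.
1 GeV⁴ → 1/(ℏc)³ × (1 GeV in J)⁴ = 2.10 × 10³⁷ Pa.
Result: 0.0920 × 2.10 × 10³⁷ = 1.93 × 10³⁶ Pa.

1.93 × 10³⁶ Pa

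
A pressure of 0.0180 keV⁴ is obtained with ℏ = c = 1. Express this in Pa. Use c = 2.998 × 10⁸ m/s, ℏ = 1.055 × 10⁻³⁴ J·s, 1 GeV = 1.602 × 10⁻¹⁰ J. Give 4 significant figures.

3.747 × 10¹¹ Pa

Pressure is [E]/[L]³ = [E]⁴/(ℏc)³.
1 GeV⁴ → 1/(ℏc)³ × (1 GeV in J)⁴ = 2.082 × 10³⁷ Pa.
Convert the energy scale: 0.0180 keV⁴ = 1.80 × 10⁻²⁶ GeV⁴.
Result: 1.80 × 10⁻²⁶ × 2.082 × 10³⁷ = 3.747 × 10¹¹ Pa.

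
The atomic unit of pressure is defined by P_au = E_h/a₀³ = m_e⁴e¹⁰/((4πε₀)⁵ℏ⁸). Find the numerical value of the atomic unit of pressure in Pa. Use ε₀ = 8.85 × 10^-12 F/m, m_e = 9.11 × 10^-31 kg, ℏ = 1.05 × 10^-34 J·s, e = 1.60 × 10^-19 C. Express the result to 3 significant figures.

P_au = E_h/a₀³ = m_e⁴e¹⁰/((4πε₀)⁵ℏ⁸)
E_h = 4.38 × 10^-18 J
a₀ = 5.26 × 10^-11 m
E_h/a₀³ = 3.01 × 10^13 Pa

3.01 × 10^13 Pa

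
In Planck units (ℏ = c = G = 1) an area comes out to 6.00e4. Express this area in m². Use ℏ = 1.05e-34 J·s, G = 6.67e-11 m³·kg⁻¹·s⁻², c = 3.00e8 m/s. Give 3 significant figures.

1.56e-65 m²

One Planck area: A_P = ℏG/c³ = 2.59e-70 m².
6.00e4 × 2.59e-70 m² = 1.56e-65 m²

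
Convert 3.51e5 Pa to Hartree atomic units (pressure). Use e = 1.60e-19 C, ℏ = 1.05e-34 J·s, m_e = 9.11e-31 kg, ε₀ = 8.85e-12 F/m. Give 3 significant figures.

atomic unit of pressure: P_au = E_h/a₀³ = m_e⁴e¹⁰/((4πε₀)⁵ℏ⁸) = 3.01e13 Pa.
3.51e5 / 3.01e13 = 1.16e-8

1.16e-8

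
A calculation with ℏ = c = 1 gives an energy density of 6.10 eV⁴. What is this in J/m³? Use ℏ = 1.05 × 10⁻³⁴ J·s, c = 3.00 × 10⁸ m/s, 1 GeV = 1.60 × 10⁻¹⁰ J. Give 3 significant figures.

128 J/m³

[E]/[L]³ = [E]⁴/(ℏc)³; restore (ℏc)⁻³.
1 GeV⁴ → 1/(ℏc)³ × (1 GeV in J)⁴ = 2.10 × 10³⁷ J/m³.
Convert the energy scale: 6.10 eV⁴ = 6.10 × 10⁻³⁶ GeV⁴.
Result: 6.10 × 10⁻³⁶ × 2.10 × 10³⁷ = 128 J/m³.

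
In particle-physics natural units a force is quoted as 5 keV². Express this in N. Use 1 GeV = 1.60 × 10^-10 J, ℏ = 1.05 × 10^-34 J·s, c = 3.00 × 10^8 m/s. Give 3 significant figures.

4.06 × 10^-6 N

Force is [E]/[L] = [E]²/(ℏc); restore (ℏc)⁻¹.
1 GeV² → 1/(ℏc) × (1 GeV in J)² = 8.13 × 10^5 N.
Convert the energy scale: 5 keV² = 5.00 × 10^-12 GeV².
Result: 5.00 × 10^-12 × 8.13 × 10^5 = 4.06 × 10^-6 N.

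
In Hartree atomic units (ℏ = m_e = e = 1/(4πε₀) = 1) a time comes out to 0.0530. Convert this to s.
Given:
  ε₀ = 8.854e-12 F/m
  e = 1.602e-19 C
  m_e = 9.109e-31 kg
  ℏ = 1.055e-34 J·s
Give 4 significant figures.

1.284e-18 s

One atomic unit of time: τ_au = (4πε₀)²ℏ³/(m_e e⁴) = 2.423e-17 s.
0.0530 × 2.423e-17 s = 1.284e-18 s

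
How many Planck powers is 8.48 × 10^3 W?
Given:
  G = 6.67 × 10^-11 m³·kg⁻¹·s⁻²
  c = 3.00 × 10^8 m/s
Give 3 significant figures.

2.33 × 10^-49

Planck power: P_P = c⁵/G = 3.64 × 10^52 W.
8.48 × 10^3 / 3.64 × 10^52 = 2.33 × 10^-49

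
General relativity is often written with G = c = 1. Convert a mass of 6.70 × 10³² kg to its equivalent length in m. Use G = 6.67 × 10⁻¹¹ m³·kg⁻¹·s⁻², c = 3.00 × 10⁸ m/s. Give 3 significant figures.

4.97 × 10⁵ m

In G = c = 1 units mass has dimensions of length; the conversion factor is G/c².
6.70 × 10³² kg × (G/c²) = 4.97 × 10⁵ m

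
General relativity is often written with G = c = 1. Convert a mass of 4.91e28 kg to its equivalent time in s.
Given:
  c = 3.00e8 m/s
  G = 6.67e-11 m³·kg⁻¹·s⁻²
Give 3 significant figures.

Mass → time via G/c³.
4.91e28 kg × (G/c³) = 1.21e-7 s

1.21e-7 s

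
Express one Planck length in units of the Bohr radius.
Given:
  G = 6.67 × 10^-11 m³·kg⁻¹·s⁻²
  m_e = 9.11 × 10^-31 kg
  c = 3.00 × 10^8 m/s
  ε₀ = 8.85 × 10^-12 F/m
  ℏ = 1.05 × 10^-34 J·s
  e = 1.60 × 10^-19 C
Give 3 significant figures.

3.06 × 10^-25

Planck length: ℓ_P = √(ℏG/c³) = 1.61 × 10^-35 m
Bohr radius: a₀ = 4πε₀ℏ²/(m_e e²) = 5.26 × 10^-11 m
ratio = 1.61 × 10^-35 / 5.26 × 10^-11 = 3.06 × 10^-25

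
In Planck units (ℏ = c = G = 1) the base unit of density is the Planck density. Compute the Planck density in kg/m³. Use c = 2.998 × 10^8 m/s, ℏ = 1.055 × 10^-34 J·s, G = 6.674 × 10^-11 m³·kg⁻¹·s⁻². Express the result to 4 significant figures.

ρ_P = c⁵/(ℏG²)
  = 2.422 × 10^42 / 4.699 × 10^-55
  = 5.154 × 10^96 kg/m³

5.154 × 10^96 kg/m³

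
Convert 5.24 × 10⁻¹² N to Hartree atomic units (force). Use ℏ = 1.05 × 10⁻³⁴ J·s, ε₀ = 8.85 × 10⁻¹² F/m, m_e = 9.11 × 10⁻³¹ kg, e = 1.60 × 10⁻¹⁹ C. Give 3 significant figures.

atomic unit of force: F_au = E_h/a₀ = m_e²e⁶/((4πε₀)³ℏ⁴) = 8.33 × 10⁻⁸ N.
5.24 × 10⁻¹² / 8.33 × 10⁻⁸ = 6.29 × 10⁻⁵

6.29 × 10⁻⁵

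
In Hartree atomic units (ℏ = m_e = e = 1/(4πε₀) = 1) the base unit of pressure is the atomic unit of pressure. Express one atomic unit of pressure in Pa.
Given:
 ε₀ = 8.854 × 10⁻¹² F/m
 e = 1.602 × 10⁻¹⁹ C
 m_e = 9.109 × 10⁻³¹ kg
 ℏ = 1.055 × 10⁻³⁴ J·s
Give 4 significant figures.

P_au = E_h/a₀³ = m_e⁴e¹⁰/((4πε₀)⁵ℏ⁸)
E_h = 4.354 × 10⁻¹⁸ J
a₀ = 5.297 × 10⁻¹¹ m
E_h/a₀³ = 2.929 × 10¹³ Pa

2.929 × 10¹³ Pa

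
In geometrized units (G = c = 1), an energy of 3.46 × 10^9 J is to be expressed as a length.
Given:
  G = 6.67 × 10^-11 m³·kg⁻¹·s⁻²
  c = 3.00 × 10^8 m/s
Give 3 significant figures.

2.85 × 10^-35 m

Energy → length via G/c⁴.
3.46 × 10^9 J × (G/c⁴) = 2.85 × 10^-35 m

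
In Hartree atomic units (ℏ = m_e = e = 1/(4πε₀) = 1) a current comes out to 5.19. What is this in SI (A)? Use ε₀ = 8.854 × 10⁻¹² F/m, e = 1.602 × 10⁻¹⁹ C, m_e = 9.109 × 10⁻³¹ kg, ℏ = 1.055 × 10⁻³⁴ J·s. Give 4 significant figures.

One atomic unit of electric current: I_au = e E_h/ℏ = m_e e⁵/((4πε₀)²ℏ³) = 6.612 × 10⁻³ A.
5.19 × 6.612 × 10⁻³ A = 0.03432 A

0.03432 A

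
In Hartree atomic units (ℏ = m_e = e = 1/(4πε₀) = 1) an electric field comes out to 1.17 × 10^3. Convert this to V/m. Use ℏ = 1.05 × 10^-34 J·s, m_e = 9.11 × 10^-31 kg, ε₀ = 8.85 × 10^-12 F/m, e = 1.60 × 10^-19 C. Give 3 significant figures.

6.09 × 10^14 V/m

One atomic unit of electric field: E_au = E_h/(e a₀) = m_e²e⁵/((4πε₀)³ℏ⁴) = 5.20 × 10^11 V/m.
1.17 × 10^3 × 5.20 × 10^11 V/m = 6.09 × 10^14 V/m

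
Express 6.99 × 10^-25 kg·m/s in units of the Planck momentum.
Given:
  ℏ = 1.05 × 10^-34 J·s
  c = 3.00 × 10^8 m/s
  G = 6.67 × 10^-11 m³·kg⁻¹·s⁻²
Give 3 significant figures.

1.07 × 10^-25

Planck momentum: p_P = √(ℏc³/G) = 6.52 kg·m/s.
6.99 × 10^-25 / 6.52 = 1.07 × 10^-25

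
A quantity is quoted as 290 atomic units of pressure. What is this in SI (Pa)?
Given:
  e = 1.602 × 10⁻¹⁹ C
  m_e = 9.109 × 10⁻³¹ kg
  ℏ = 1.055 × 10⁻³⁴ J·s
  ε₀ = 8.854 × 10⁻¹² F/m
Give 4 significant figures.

8.495 × 10¹⁵ Pa

One atomic unit of pressure: P_au = E_h/a₀³ = m_e⁴e¹⁰/((4πε₀)⁵ℏ⁸) = 2.929 × 10¹³ Pa.
290 × 2.929 × 10¹³ Pa = 8.495 × 10¹⁵ Pa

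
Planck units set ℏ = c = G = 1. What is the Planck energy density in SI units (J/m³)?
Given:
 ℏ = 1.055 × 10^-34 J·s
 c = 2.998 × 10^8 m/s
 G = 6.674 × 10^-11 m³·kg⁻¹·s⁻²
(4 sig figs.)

4.632 × 10^113 J/m³

From ℏ = c = G = 1 the energy density scale is u_P = c⁷/(ℏG²).
  = 2.177 × 10^59 / 4.699 × 10^-55
  = 4.632 × 10^113 J/m³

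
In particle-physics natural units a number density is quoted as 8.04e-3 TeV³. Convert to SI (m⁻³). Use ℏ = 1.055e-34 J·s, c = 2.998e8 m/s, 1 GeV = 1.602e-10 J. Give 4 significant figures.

Number density is [L]⁻³ = [E]³/(ℏc)³.
1 GeV³ → 1/(ℏc)³ × (1 GeV in J)³ = 1.299e47 m⁻³.
Convert the energy scale: 8.04e-3 TeV³ = 8.04e6 GeV³.
Result: 8.04e6 × 1.299e47 = 1.045e54 m⁻³.

1.045e54 m⁻³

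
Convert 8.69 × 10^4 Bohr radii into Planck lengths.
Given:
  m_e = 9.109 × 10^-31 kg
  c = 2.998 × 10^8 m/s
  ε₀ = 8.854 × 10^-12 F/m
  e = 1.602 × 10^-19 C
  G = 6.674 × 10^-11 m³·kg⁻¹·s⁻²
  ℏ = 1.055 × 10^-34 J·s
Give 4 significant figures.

2.848 × 10^29

Bohr radius: a₀ = 4πε₀ℏ²/(m_e e²) = 5.297 × 10^-11 m
Planck length: ℓ_P = √(ℏG/c³) = 1.616 × 10^-35 m
8.69 × 10^4 × 5.297 × 10^-11 / 1.616 × 10^-35 = 2.848 × 10^29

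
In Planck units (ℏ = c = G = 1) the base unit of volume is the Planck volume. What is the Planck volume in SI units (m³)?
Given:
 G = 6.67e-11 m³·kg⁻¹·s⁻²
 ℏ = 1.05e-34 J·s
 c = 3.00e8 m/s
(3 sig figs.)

V_P = (ℏG/c³)^(3/2)
  = √(1.75e-209)
  = 4.18e-105 m³

4.18e-105 m³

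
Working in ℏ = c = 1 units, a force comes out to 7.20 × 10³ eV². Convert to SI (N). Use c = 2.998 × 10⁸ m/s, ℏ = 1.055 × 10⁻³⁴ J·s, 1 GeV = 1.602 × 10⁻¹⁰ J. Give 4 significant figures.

5.842 × 10⁻⁹ N

Force is [E]/[L] = [E]²/(ℏc); restore (ℏc)⁻¹.
1 GeV² → 1/(ℏc) × (1 GeV in J)² = 8.114 × 10⁵ N.
Convert the energy scale: 7.20 × 10³ eV² = 7.20 × 10⁻¹⁵ GeV².
Result: 7.20 × 10⁻¹⁵ × 8.114 × 10⁵ = 5.842 × 10⁻⁹ N.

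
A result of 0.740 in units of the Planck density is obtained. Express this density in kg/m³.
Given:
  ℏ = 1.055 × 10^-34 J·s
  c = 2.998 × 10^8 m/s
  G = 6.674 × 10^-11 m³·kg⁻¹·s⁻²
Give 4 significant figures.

3.814 × 10^96 kg/m³

One Planck density: ρ_P = c⁵/(ℏG²) = 5.154 × 10^96 kg/m³.
0.740 × 5.154 × 10^96 kg/m³ = 3.814 × 10^96 kg/m³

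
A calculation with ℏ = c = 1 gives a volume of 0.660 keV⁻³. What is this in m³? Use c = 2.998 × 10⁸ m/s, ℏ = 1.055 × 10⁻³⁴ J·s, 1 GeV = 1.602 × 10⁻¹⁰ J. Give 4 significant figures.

Volume is [L]³ = [E]⁻³·(ℏc)³.
1 GeV⁻³ → (ℏc)³ × (1 GeV in J)⁻³ = 7.696 × 10⁻⁴⁸ m³.
Convert the energy scale: 0.660 keV⁻³ = 6.60 × 10¹⁷ GeV⁻³.
Result: 6.60 × 10¹⁷ × 7.696 × 10⁻⁴⁸ = 5.079 × 10⁻³⁰ m³.

5.079 × 10⁻³⁰ m³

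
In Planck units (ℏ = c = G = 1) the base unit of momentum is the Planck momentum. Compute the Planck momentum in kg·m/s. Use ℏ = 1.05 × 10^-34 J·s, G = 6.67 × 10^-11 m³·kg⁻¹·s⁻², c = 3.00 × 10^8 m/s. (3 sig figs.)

p_P = √(ℏc³/G)
  = √(42.5)
  = 6.52 kg·m/s

6.52 kg·m/s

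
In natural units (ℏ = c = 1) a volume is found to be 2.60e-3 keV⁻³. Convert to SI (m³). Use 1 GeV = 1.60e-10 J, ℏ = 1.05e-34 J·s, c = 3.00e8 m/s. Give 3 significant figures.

1.98e-32 m³

Volume is [L]³ = [E]⁻³·(ℏc)³.
1 GeV⁻³ → (ℏc)³ × (1 GeV in J)⁻³ = 7.63e-48 m³.
Convert the energy scale: 2.60e-3 keV⁻³ = 2.60e15 GeV⁻³.
Result: 2.60e15 × 7.63e-48 = 1.98e-32 m³.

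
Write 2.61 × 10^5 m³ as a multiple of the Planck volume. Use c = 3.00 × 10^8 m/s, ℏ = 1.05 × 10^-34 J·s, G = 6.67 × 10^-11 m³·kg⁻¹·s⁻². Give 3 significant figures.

6.25 × 10^109

Planck volume: V_P = (ℏG/c³)^(3/2) = 4.18 × 10^-105 m³.
2.61 × 10^5 / 4.18 × 10^-105 = 6.25 × 10^109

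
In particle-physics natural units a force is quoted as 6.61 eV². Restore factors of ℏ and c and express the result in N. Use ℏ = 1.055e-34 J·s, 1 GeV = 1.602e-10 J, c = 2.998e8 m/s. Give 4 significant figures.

Force is [E]/[L] = [E]²/(ℏc); restore (ℏc)⁻¹.
1 GeV² → 1/(ℏc) × (1 GeV in J)² = 8.114e5 N.
Convert the energy scale: 6.61 eV² = 6.61e-18 GeV².
Result: 6.61e-18 × 8.114e5 = 5.363e-12 N.

5.363e-12 N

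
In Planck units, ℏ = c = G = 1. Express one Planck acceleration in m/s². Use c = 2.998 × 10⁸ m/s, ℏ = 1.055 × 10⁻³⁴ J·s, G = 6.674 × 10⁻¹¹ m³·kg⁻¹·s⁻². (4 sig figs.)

5.560 × 10⁵¹ m/s²

From ℏ = c = G = 1 the acceleration scale is a_P = √(c⁷/(ℏG)).
  = √(3.092 × 10¹⁰³)
  = 5.560 × 10⁵¹ m/s²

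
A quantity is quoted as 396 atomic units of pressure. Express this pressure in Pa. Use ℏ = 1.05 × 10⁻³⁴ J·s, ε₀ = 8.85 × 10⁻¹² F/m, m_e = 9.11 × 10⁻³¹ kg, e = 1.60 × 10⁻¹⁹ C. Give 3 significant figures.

One atomic unit of pressure: P_au = E_h/a₀³ = m_e⁴e¹⁰/((4πε₀)⁵ℏ⁸) = 3.01 × 10¹³ Pa.
396 × 3.01 × 10¹³ Pa = 1.19 × 10¹⁶ Pa

1.19 × 10¹⁶ Pa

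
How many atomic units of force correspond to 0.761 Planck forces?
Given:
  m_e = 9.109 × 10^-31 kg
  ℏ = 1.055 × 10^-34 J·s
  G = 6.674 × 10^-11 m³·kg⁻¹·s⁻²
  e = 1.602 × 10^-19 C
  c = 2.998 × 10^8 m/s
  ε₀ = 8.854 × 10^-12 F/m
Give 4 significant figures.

Planck force: F_P = c⁴/G = 1.210 × 10^44 N
atomic unit of force: F_au = E_h/a₀ = m_e²e⁶/((4πε₀)³ℏ⁴) = 8.220 × 10^-8 N
0.761 × 1.210 × 10^44 / 8.220 × 10^-8 = 1.121 × 10^51

1.121 × 10^51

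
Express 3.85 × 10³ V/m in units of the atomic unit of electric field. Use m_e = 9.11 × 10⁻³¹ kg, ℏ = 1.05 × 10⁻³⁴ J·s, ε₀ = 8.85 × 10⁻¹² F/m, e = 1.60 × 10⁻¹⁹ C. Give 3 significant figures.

atomic unit of electric field: E_au = E_h/(e a₀) = m_e²e⁵/((4πε₀)³ℏ⁴) = 5.20 × 10¹¹ V/m.
3.85 × 10³ / 5.20 × 10¹¹ = 7.40 × 10⁻⁹

7.40 × 10⁻⁹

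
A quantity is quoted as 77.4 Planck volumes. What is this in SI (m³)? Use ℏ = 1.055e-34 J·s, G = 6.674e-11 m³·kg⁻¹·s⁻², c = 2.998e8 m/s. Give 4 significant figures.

3.269e-103 m³

One Planck volume: V_P = (ℏG/c³)^(3/2) = 4.224e-105 m³.
77.4 × 4.224e-105 m³ = 3.269e-103 m³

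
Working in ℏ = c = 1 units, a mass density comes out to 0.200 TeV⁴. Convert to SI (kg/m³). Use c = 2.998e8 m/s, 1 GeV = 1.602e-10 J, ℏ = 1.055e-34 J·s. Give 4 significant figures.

Mass density is [E]/(c²[L]³) = [E]⁴/(ℏ³c⁵).
1 GeV⁴ → 1/(ℏ³c⁵) × (1 GeV in J)⁴ = 2.316e20 kg/m³.
Convert the energy scale: 0.200 TeV⁴ = 2.00e11 GeV⁴.
Result: 2.00e11 × 2.316e20 = 4.632e31 kg/m³.

4.632e31 kg/m³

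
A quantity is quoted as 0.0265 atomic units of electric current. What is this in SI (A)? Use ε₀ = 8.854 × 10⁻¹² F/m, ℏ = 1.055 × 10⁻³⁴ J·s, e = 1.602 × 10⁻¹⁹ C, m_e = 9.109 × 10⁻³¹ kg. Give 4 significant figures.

One atomic unit of electric current: I_au = e E_h/ℏ = m_e e⁵/((4πε₀)²ℏ³) = 6.612 × 10⁻³ A.
0.0265 × 6.612 × 10⁻³ A = 1.752 × 10⁻⁴ A

1.752 × 10⁻⁴ A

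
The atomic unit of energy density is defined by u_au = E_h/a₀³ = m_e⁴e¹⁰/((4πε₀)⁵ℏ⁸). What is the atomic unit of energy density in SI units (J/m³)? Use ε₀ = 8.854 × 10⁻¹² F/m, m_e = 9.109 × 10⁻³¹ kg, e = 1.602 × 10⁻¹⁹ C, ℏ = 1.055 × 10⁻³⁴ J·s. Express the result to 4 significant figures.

u_au = E_h/a₀³ = m_e⁴e¹⁰/((4πε₀)⁵ℏ⁸)
E_h = 4.354 × 10⁻¹⁸ J
a₀ = 5.297 × 10⁻¹¹ m
E_h/a₀³ = 2.929 × 10¹³ J/m³

2.929 × 10¹³ J/m³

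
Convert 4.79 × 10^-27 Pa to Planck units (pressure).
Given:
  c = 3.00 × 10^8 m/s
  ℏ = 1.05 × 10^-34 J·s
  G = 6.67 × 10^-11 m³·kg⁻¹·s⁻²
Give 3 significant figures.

1.02 × 10^-140

Planck pressure: p_P = c⁷/(ℏG²) = 4.68 × 10^113 Pa.
4.79 × 10^-27 / 4.68 × 10^113 = 1.02 × 10^-140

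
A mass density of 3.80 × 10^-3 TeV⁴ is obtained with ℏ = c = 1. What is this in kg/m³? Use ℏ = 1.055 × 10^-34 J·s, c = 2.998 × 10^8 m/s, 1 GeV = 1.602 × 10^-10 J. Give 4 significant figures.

Mass density is [E]/(c²[L]³) = [E]⁴/(ℏ³c⁵).
1 GeV⁴ → 1/(ℏ³c⁵) × (1 GeV in J)⁴ = 2.316 × 10^20 kg/m³.
Convert the energy scale: 3.80 × 10^-3 TeV⁴ = 3.80 × 10^9 GeV⁴.
Result: 3.80 × 10^9 × 2.316 × 10^20 = 8.801 × 10^29 kg/m³.

8.801 × 10^29 kg/m³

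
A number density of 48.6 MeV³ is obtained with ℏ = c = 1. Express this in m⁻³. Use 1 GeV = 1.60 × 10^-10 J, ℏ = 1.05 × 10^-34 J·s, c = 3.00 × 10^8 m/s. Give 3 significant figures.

Number density is [L]⁻³ = [E]³/(ℏc)³.
1 GeV³ → 1/(ℏc)³ × (1 GeV in J)³ = 1.31 × 10^47 m⁻³.
Convert the energy scale: 48.6 MeV³ = 4.86 × 10^-8 GeV³.
Result: 4.86 × 10^-8 × 1.31 × 10^47 = 6.37 × 10^39 m⁻³.

6.37 × 10^39 m⁻³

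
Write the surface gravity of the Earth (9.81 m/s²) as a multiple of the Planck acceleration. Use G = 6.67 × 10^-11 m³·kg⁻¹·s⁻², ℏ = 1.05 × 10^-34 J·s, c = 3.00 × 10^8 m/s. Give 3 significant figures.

1.76 × 10^-51

Planck acceleration: a_P = √(c⁷/(ℏG)) = 5.59 × 10^51 m/s².
9.81 / 5.59 × 10^51 = 1.76 × 10^-51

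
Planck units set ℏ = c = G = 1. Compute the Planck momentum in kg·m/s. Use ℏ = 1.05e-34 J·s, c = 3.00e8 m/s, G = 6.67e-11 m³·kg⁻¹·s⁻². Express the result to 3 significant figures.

6.52 kg·m/s

The unique combination of the constants set to 1 with dimensions of momentum is p_P = √(ℏc³/G).
  = √(42.5)
  = 6.52 kg·m/s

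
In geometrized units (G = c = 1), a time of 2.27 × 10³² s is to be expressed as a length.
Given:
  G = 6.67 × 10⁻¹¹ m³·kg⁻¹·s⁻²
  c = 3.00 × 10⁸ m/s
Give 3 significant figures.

Time → length via c.
2.27 × 10³² s × (c) = 6.81 × 10⁴⁰ m

6.81 × 10⁴⁰ m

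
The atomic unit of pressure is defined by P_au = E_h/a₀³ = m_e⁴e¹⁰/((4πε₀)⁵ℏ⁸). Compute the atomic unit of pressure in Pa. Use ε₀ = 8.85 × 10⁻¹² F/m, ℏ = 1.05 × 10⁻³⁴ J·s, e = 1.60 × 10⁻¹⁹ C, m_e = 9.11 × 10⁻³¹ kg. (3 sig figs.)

3.01 × 10¹³ Pa

P_au = E_h/a₀³ = m_e⁴e¹⁰/((4πε₀)⁵ℏ⁸)
E_h = 4.38 × 10⁻¹⁸ J
a₀ = 5.26 × 10⁻¹¹ m
E_h/a₀³ = 3.01 × 10¹³ Pa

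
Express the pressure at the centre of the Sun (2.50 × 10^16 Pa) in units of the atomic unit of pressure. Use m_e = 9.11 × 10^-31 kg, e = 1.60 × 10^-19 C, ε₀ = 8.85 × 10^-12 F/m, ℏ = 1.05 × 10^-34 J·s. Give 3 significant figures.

atomic unit of pressure: P_au = E_h/a₀³ = m_e⁴e¹⁰/((4πε₀)⁵ℏ⁸) = 3.01 × 10^13 Pa.
2.50 × 10^16 / 3.01 × 10^13 = 830

830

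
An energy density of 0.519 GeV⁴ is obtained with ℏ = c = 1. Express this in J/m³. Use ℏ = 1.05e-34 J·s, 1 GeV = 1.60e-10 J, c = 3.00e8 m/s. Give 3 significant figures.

1.09e37 J/m³

[E]/[L]³ = [E]⁴/(ℏc)³; restore (ℏc)⁻³.
1 GeV⁴ → 1/(ℏc)³ × (1 GeV in J)⁴ = 2.10e37 J/m³.
Result: 0.519 × 2.10e37 = 1.09e37 J/m³.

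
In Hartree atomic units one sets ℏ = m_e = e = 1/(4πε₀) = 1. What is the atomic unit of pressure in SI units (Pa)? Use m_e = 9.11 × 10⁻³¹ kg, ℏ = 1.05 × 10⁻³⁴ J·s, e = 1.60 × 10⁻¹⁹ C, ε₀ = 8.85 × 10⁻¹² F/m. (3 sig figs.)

P_au = E_h/a₀³ = m_e⁴e¹⁰/((4πε₀)⁵ℏ⁸)
E_h = 4.38 × 10⁻¹⁸ J
a₀ = 5.26 × 10⁻¹¹ m
E_h/a₀³ = 3.01 × 10¹³ Pa

3.01 × 10¹³ Pa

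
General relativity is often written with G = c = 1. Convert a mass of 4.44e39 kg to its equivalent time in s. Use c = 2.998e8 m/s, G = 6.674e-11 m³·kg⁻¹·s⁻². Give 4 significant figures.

1.100e4 s

Mass → time via G/c³.
4.44e39 kg × (G/c³) = 1.100e4 s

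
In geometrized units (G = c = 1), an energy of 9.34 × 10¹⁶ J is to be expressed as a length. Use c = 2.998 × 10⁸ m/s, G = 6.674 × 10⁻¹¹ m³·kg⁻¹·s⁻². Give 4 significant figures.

7.716 × 10⁻²⁸ m

Energy → length via G/c⁴.
9.34 × 10¹⁶ J × (G/c⁴) = 7.716 × 10⁻²⁸ m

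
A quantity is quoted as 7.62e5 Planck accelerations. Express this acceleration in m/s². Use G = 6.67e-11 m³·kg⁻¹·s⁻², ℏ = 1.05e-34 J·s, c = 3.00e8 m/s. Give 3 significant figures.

One Planck acceleration: a_P = √(c⁷/(ℏG)) = 5.59e51 m/s².
7.62e5 × 5.59e51 m/s² = 4.26e57 m/s²

4.26e57 m/s²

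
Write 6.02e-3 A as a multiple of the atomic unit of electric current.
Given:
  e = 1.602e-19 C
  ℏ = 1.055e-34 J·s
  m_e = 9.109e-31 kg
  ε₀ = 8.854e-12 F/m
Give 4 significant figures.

0.9105

atomic unit of electric current: I_au = e E_h/ℏ = m_e e⁵/((4πε₀)²ℏ³) = 6.612e-3 A.
6.02e-3 / 6.612e-3 = 0.9105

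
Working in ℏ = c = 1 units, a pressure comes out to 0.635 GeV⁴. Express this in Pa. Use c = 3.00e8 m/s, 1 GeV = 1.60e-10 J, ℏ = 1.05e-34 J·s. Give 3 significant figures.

Pressure is [E]/[L]³ = [E]⁴/(ℏc)³.
1 GeV⁴ → 1/(ℏc)³ × (1 GeV in J)⁴ = 2.10e37 Pa.
Result: 0.635 × 2.10e37 = 1.33e37 Pa.

1.33e37 Pa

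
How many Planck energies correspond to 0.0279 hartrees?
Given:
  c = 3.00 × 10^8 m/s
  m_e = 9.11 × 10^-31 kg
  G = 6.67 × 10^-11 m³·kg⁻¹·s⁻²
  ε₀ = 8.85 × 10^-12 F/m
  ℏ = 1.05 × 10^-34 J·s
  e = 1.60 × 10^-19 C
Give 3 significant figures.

hartree: E_h = m_e e⁴/(4πε₀ℏ)² = 4.38 × 10^-18 J
Planck energy: E_P = √(ℏc⁵/G) = 1.96 × 10^9 J
0.0279 × 4.38 × 10^-18 / 1.96 × 10^9 = 6.25 × 10^-29

6.25 × 10^-29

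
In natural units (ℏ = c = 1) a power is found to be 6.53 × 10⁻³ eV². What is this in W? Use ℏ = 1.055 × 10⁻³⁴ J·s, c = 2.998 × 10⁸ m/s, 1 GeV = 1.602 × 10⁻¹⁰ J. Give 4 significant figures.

Power is [E]/[T] = [E]²/ℏ.
1 GeV² → 1/ℏ × (1 GeV in J)² = 2.433 × 10¹⁴ W.
Convert the energy scale: 6.53 × 10⁻³ eV² = 6.53 × 10⁻²¹ GeV².
Result: 6.53 × 10⁻²¹ × 2.433 × 10¹⁴ = 1.588 × 10⁻⁶ W.

1.588 × 10⁻⁶ W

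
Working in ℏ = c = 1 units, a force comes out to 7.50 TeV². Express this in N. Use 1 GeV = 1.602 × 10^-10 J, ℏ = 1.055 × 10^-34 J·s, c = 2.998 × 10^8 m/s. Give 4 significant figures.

6.086 × 10^12 N

Force is [E]/[L] = [E]²/(ℏc); restore (ℏc)⁻¹.
1 GeV² → 1/(ℏc) × (1 GeV in J)² = 8.114 × 10^5 N.
Convert the energy scale: 7.50 TeV² = 7.50 × 10^6 GeV².
Result: 7.50 × 10^6 × 8.114 × 10^5 = 6.086 × 10^12 N.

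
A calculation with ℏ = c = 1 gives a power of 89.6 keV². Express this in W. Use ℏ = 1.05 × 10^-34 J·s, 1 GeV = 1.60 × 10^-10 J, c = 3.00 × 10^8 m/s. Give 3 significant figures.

2.18 × 10^4 W

Power is [E]/[T] = [E]²/ℏ.
1 GeV² → 1/ℏ × (1 GeV in J)² = 2.44 × 10^14 W.
Convert the energy scale: 89.6 keV² = 8.96 × 10^-11 GeV².
Result: 8.96 × 10^-11 × 2.44 × 10^14 = 2.18 × 10^4 W.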